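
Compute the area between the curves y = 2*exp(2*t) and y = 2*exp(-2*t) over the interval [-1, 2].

-4 + exp(-4) + exp(-2) + exp(2) + exp(4)

The difference (2*exp(2*t)) - (2*exp(-2*t)) = 2*exp(2*t) - 2*exp(-2*t) changes sign at t = 0 inside [-1, 2], so split the integral there.
∫[-1,0] (2*exp(2*t) - 2*exp(-2*t)) dt = -exp(2) - exp(-2) + 2; the area of that piece is -2 + exp(-2) + exp(2).
∫[0,2] (2*exp(2*t) - 2*exp(-2*t)) dt = -2 + exp(-4) + exp(4).
Total area = (-2 + exp(-2) + exp(2)) + (-2 + exp(-4) + exp(4)) = -4 + exp(-4) + exp(-2) + exp(2) + exp(4).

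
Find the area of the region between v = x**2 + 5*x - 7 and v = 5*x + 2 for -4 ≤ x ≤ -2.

6

The difference (x**2 + 5*x - 7) - (5*x + 2) = x**2 - 9 changes sign at x = -3 inside [-4, -2], so split the integral there.
∫[-4,-3] (x**2 - 9) dx = 10/3.
∫[-3,-2] (x**2 - 9) dx = -8/3; the area of that piece is 8/3.
Total area = 10/3 + 8/3 = 6.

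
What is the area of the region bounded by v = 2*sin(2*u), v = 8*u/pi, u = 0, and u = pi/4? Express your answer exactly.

1 - pi/4

On [0, pi/4], (2*sin(2*u)) - (8*u/pi) = -8*u/pi + 2*sin(2*u) is ≥ 0 throughout, so the area is a single integral of |-8*u/pi + 2*sin(2*u)|.
∫[0,pi/4] (-8*u/pi + 2*sin(2*u)) du = 1 - pi/4.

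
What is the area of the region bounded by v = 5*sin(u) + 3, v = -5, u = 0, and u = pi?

On [0, pi], (5*sin(u) + 3) - (-5) = 5*sin(u) + 8 is ≥ 0 throughout, so the area is a single integral of |5*sin(u) + 8|.
∫[0,pi] (5*sin(u) + 8) du = 10 + 8*pi.

10 + 8*pi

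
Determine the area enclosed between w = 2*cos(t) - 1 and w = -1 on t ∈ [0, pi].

The difference (2*cos(t) - 1) - (-1) = 2*cos(t) changes sign at t = pi/2 inside [0, pi], so split the integral there.
∫[0,pi/2] (2*cos(t)) dt = 2.
∫[pi/2,pi] (2*cos(t)) dt = -2; the area of that piece is 2.
Total area = 2 + 2 = 4.

4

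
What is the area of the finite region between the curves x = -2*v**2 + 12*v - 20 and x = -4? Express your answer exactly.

Both boundary curves give x as a function of v, so integrate with respect to v. Setting them equal: -2*v**2 + 12*v - 16 = 0, i.e. -2*(v - 4)*(v - 2) = 0, so they meet at v = 2, 4.
For v in [2, 4], x = -2*v**2 + 12*v - 20 is on the right; area = ∫[2,4] (-2*v**2 + 12*v - 16) dv = 8/3.

8/3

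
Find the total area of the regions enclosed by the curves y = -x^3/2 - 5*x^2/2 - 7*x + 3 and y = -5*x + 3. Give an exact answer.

Set the curves equal: -x^3/2 - 5*x^2/2 - 7*x + 3 = -5*x + 3, so -x^3/2 - 5*x^2/2 - 2*x = 0, which factors as -x*(x + 1)*(x + 4)/2 = 0. The curves meet at x = -4, -1, 0.
On [-4, -1], y = -5*x + 3 is on top; that piece has area ∫[-4,-1] (-(-x^3/2 - 5*x^2/2 - 2*x)) dx = 45/8.
On [-1, 0], y = -x^3/2 - 5*x^2/2 - 7*x + 3 is on top; that piece has area ∫[-1,0] (-x^3/2 - 5*x^2/2 - 2*x) dx = 7/24.
Total enclosed area = 45/8 + 7/24 = 71/12.

71/12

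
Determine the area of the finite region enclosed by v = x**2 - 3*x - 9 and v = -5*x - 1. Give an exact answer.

Set the curves equal: x**2 - 3*x - 9 = -5*x - 1, so x**2 + 2*x - 8 = 0, which factors as (x - 2)*(x + 4) = 0. The curves meet at x = -4, 2.
On [-4, 2], v = -5*x - 1 is on top; that piece has area ∫[-4,2] (-(x**2 + 2*x - 8)) dx = 36.

36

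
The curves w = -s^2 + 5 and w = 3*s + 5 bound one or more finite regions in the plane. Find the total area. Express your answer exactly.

9/2

Set the curves equal: -s^2 + 5 = 3*s + 5, so -s^2 - 3*s = 0, which factors as -s*(s + 3) = 0. The curves meet at s = -3, 0.
On [-3, 0], w = -s^2 + 5 is on top; that piece has area ∫[-3,0] (-s^2 - 3*s) ds = 9/2.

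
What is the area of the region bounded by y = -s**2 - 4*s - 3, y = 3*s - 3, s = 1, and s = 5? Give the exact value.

On [1, 5], (-s**2 - 4*s - 3) - (3*s - 3) = -s**2 - 7*s is ≤ 0 throughout, so the area is a single integral of |-s**2 - 7*s|.
∫[1,5] (-s**2 - 7*s) ds = -376/3; the area of that piece is 376/3.

376/3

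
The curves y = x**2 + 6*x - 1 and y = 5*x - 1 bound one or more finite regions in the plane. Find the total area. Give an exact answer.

1/6

Set the curves equal: x**2 + 6*x - 1 = 5*x - 1, so x**2 + x = 0, which factors as x*(x + 1) = 0. The curves meet at x = -1, 0.
On [-1, 0], y = 5*x - 1 is on top; that piece has area ∫[-1,0] (-(x**2 + x)) dx = 1/6.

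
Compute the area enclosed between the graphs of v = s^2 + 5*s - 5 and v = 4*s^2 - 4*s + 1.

Set the curves equal: s^2 + 5*s - 5 = 4*s^2 - 4*s + 1, so -3*s^2 + 9*s - 6 = 0, which factors as -3*(s - 2)*(s - 1) = 0. The curves meet at s = 1, 2.
On [1, 2], v = s^2 + 5*s - 5 is on top; that piece has area ∫[1,2] (-3*s^2 + 9*s - 6) ds = 1/2.

1/2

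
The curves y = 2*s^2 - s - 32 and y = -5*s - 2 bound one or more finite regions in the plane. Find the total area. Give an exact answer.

Set the curves equal: 2*s^2 - s - 32 = -5*s - 2, so 2*s^2 + 4*s - 30 = 0, which factors as 2*(s - 3)*(s + 5) = 0. The curves meet at s = -5, 3.
On [-5, 3], y = -5*s - 2 is on top; that piece has area ∫[-5,3] (-(2*s^2 + 4*s - 30)) ds = 512/3.

512/3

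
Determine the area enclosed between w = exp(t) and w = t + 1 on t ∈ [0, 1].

-5/2 + exp(1)

On [0, 1], (exp(t)) - (t + 1) = -t + exp(t) - 1 is ≥ 0 throughout, so the area is a single integral of |-t + exp(t) - 1|.
∫[0,1] (-t + exp(t) - 1) dt = -5/2 + exp(1).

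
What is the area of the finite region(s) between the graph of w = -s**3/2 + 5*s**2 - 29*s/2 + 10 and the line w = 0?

The curve meets the s-axis where -s**3/2 + 5*s**2 - 29*s/2 + 10 = 0, i.e. -(s - 5)*(s - 4)*(s - 1)/2 = 0, at s = 1, 4, 5.
On [1, 4] the curve lies below the axis; ∫[1,4] (-s**3/2 + 5*s**2 - 29*s/2 + 10) ds = -45/8, giving area 45/8.
On [4, 5] the curve lies above the axis; ∫[4,5] (-s**3/2 + 5*s**2 - 29*s/2 + 10) ds = 7/24, giving area 7/24.
Total area = 45/8 + 7/24 = 71/12.

71/12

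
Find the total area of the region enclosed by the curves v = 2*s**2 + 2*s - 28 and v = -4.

Set the curves equal: 2*s**2 + 2*s - 28 = -4, so 2*s**2 + 2*s - 24 = 0, which factors as 2*(s - 3)*(s + 4) = 0. The curves meet at s = -4, 3.
On [-4, 3], v = -4 is on top; that piece has area ∫[-4,3] (-(2*s**2 + 2*s - 24)) ds = 343/3.

343/3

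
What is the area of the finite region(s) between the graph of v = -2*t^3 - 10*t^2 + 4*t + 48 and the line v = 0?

443/3

The curve meets the t-axis where -2*t^3 - 10*t^2 + 4*t + 48 = 0, i.e. -2*(t - 2)*(t + 3)*(t + 4) = 0, at t = -4, -3, 2.
On [-4, -3] the curve lies below the axis; ∫[-4,-3] (-2*t^3 - 10*t^2 + 4*t + 48) dt = -11/6, giving area 11/6.
On [-3, 2] the curve lies above the axis; ∫[-3,2] (-2*t^3 - 10*t^2 + 4*t + 48) dt = 875/6, giving area 875/6.
Total area = 11/6 + 875/6 = 443/3.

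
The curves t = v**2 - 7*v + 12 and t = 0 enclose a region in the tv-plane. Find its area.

Both boundary curves give t as a function of v, so integrate with respect to v. Setting them equal: v**2 - 7*v + 12 = 0, i.e. (v - 4)*(v - 3) = 0, so they meet at v = 3, 4.
For v in [3, 4], t = v**2 - 7*v + 12 is on the left; area = ∫[3,4] (-(v**2 - 7*v + 12)) dv = 1/6.

1/6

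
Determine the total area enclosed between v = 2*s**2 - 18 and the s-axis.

The curve meets the s-axis where 2*s**2 - 18 = 0, i.e. 2*(s - 3)*(s + 3) = 0, at s = -3, 3.
On [-3, 3] the curve lies below the axis; ∫[-3,3] (2*s**2 - 18) ds = -72, giving area 72.

72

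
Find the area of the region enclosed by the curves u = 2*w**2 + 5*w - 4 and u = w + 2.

64/3

Both boundary curves give u as a function of w, so integrate with respect to w. Setting them equal: 2*w**2 + 4*w - 6 = 0, i.e. 2*(w - 1)*(w + 3) = 0, so they meet at w = -3, 1.
For w in [-3, 1], u = 2*w**2 + 5*w - 4 is on the left; area = ∫[-3,1] (-(2*w**2 + 4*w - 6)) dw = 64/3.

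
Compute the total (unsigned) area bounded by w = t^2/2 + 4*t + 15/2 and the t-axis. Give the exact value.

2/3

The curve meets the t-axis where t^2/2 + 4*t + 15/2 = 0, i.e. (t + 3)*(t + 5)/2 = 0, at t = -5, -3.
On [-5, -3] the curve lies below the axis; ∫[-5,-3] (t^2/2 + 4*t + 15/2) dt = -2/3, giving area 2/3.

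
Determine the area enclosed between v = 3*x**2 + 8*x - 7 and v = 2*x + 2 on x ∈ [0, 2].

The difference (3*x**2 + 8*x - 7) - (2*x + 2) = 3*x**2 + 6*x - 9 changes sign at x = 1 inside [0, 2], so split the integral there.
∫[0,1] (3*x**2 + 6*x - 9) dx = -5; the area of that piece is 5.
∫[1,2] (3*x**2 + 6*x - 9) dx = 7.
Total area = 5 + 7 = 12.

12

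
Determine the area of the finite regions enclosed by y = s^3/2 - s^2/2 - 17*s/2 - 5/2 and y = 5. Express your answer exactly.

284/3

Set the curves equal: s^3/2 - s^2/2 - 17*s/2 - 5/2 = 5, so s^3/2 - s^2/2 - 17*s/2 - 15/2 = 0, which factors as (s - 5)*(s + 1)*(s + 3)/2 = 0. The curves meet at s = -3, -1, 5.
On [-3, -1], y = s^3/2 - s^2/2 - 17*s/2 - 5/2 is on top; that piece has area ∫[-3,-1] (s^3/2 - s^2/2 - 17*s/2 - 15/2) ds = 14/3.
On [-1, 5], y = 5 is on top; that piece has area ∫[-1,5] (-(s^3/2 - s^2/2 - 17*s/2 - 15/2)) ds = 90.
Total enclosed area = 14/3 + 90 = 284/3.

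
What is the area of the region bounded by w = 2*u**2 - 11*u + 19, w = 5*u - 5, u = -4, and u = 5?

306

The difference (2*u**2 - 11*u + 19) - (5*u - 5) = 2*u**2 - 16*u + 24 changes sign at u = 2 inside [-4, 5], so split the integral there.
∫[-4,2] (2*u**2 - 16*u + 24) du = 288.
∫[2,5] (2*u**2 - 16*u + 24) du = -18; the area of that piece is 18.
Total area = 288 + 18 = 306.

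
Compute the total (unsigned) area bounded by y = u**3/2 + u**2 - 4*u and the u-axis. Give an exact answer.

The curve meets the u-axis where u**3/2 + u**2 - 4*u = 0, i.e. u*(u - 2)*(u + 4)/2 = 0, at u = -4, 0, 2.
On [-4, 0] the curve lies above the axis; ∫[-4,0] (u**3/2 + u**2 - 4*u) du = 64/3, giving area 64/3.
On [0, 2] the curve lies below the axis; ∫[0,2] (u**3/2 + u**2 - 4*u) du = -10/3, giving area 10/3.
Total area = 64/3 + 10/3 = 74/3.

74/3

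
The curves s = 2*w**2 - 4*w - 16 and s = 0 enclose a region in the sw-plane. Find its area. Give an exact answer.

Both boundary curves give s as a function of w, so integrate with respect to w. Setting them equal: 2*w**2 - 4*w - 16 = 0, i.e. 2*(w - 4)*(w + 2) = 0, so they meet at w = -2, 4.
For w in [-2, 4], s = 2*w**2 - 4*w - 16 is on the left; area = ∫[-2,4] (-(2*w**2 - 4*w - 16)) dw = 72.

72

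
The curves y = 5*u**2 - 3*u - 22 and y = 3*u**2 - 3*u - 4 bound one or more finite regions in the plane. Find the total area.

72

Set the curves equal: 5*u**2 - 3*u - 22 = 3*u**2 - 3*u - 4, so 2*u**2 - 18 = 0, which factors as 2*(u - 3)*(u + 3) = 0. The curves meet at u = -3, 3.
On [-3, 3], y = 3*u**2 - 3*u - 4 is on top; that piece has area ∫[-3,3] (-(2*u**2 - 18)) du = 72.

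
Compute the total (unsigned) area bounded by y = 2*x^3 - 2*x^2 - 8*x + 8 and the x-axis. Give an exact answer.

71/3

The curve meets the x-axis where 2*x^3 - 2*x^2 - 8*x + 8 = 0, i.e. 2*(x - 2)*(x - 1)*(x + 2) = 0, at x = -2, 1, 2.
On [-2, 1] the curve lies above the axis; ∫[-2,1] (2*x^3 - 2*x^2 - 8*x + 8) dx = 45/2, giving area 45/2.
On [1, 2] the curve lies below the axis; ∫[1,2] (2*x^3 - 2*x^2 - 8*x + 8) dx = -7/6, giving area 7/6.
Total area = 45/2 + 7/6 = 71/3.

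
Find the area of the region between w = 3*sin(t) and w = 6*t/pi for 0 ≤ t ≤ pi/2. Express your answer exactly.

3 - 3*pi/4

On [0, pi/2], (3*sin(t)) - (6*t/pi) = -6*t/pi + 3*sin(t) is ≥ 0 throughout, so the area is a single integral of |-6*t/pi + 3*sin(t)|.
∫[0,pi/2] (-6*t/pi + 3*sin(t)) dt = 3 - 3*pi/4.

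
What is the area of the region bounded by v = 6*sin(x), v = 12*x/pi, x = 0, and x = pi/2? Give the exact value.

On [0, pi/2], (6*sin(x)) - (12*x/pi) = -12*x/pi + 6*sin(x) is ≥ 0 throughout, so the area is a single integral of |-12*x/pi + 6*sin(x)|.
∫[0,pi/2] (-12*x/pi + 6*sin(x)) dx = 6 - 3*pi/2.

6 - 3*pi/2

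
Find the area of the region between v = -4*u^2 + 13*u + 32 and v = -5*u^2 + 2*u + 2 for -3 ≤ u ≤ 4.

On [-3, 4], (-4*u^2 + 13*u + 32) - (-5*u^2 + 2*u + 2) = u^2 + 11*u + 30 is ≥ 0 throughout, so the area is a single integral of |u^2 + 11*u + 30|.
∫[-3,4] (u^2 + 11*u + 30) du = 1673/6.

1673/6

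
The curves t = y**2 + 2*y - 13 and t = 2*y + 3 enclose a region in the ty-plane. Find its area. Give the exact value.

Both boundary curves give t as a function of y, so integrate with respect to y. Setting them equal: y**2 - 16 = 0, i.e. (y - 4)*(y + 4) = 0, so they meet at y = -4, 4.
For y in [-4, 4], t = y**2 + 2*y - 13 is on the left; area = ∫[-4,4] (-(y**2 - 16)) dy = 256/3.

256/3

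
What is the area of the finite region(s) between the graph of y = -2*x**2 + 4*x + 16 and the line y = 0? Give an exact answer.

72

The curve meets the x-axis where -2*x**2 + 4*x + 16 = 0, i.e. -2*(x - 4)*(x + 2) = 0, at x = -2, 4.
On [-2, 4] the curve lies above the axis; ∫[-2,4] (-2*x**2 + 4*x + 16) dx = 72, giving area 72.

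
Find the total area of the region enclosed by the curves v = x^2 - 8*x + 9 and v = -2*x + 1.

4/3

Set the curves equal: x^2 - 8*x + 9 = -2*x + 1, so x^2 - 6*x + 8 = 0, which factors as (x - 4)*(x - 2) = 0. The curves meet at x = 2, 4.
On [2, 4], v = -2*x + 1 is on top; that piece has area ∫[2,4] (-(x^2 - 6*x + 8)) dx = 4/3.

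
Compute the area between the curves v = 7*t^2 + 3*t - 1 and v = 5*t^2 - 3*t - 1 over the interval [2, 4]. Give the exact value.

220/3

On [2, 4], (7*t^2 + 3*t - 1) - (5*t^2 - 3*t - 1) = 2*t^2 + 6*t is ≥ 0 throughout, so the area is a single integral of |2*t^2 + 6*t|.
∫[2,4] (2*t^2 + 6*t) dt = 220/3.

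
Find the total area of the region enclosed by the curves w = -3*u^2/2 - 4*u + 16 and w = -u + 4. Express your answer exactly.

54

Set the curves equal: -3*u^2/2 - 4*u + 16 = -u + 4, so -3*u^2/2 - 3*u + 12 = 0, which factors as -3*(u - 2)*(u + 4)/2 = 0. The curves meet at u = -4, 2.
On [-4, 2], w = -3*u^2/2 - 4*u + 16 is on top; that piece has area ∫[-4,2] (-3*u^2/2 - 3*u + 12) du = 54.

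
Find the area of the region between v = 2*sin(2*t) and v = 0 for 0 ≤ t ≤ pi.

The difference (2*sin(2*t)) - (0) = 2*sin(2*t) changes sign at t = pi/2 inside [0, pi], so split the integral there.
∫[0,pi/2] (2*sin(2*t)) dt = 2.
∫[pi/2,pi] (2*sin(2*t)) dt = -2; the area of that piece is 2.
Total area = 2 + 2 = 4.

4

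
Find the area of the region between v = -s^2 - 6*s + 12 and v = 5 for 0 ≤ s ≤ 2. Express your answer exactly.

8

The difference (-s^2 - 6*s + 12) - (5) = -s^2 - 6*s + 7 changes sign at s = 1 inside [0, 2], so split the integral there.
∫[0,1] (-s^2 - 6*s + 7) ds = 11/3.
∫[1,2] (-s^2 - 6*s + 7) ds = -13/3; the area of that piece is 13/3.
Total area = 11/3 + 13/3 = 8.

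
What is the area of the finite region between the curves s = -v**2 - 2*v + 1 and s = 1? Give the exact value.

Both boundary curves give s as a function of v, so integrate with respect to v. Setting them equal: -v**2 - 2*v = 0, i.e. -v*(v + 2) = 0, so they meet at v = -2, 0.
For v in [-2, 0], s = -v**2 - 2*v + 1 is on the right; area = ∫[-2,0] (-v**2 - 2*v) dv = 4/3.

4/3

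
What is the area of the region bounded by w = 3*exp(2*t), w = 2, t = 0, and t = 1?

-7/2 + 3*exp(2)/2

On [0, 1], (3*exp(2*t)) - (2) = 3*exp(2*t) - 2 is ≥ 0 throughout, so the area is a single integral of |3*exp(2*t) - 2|.
∫[0,1] (3*exp(2*t) - 2) dt = -7/2 + 3*exp(2)/2.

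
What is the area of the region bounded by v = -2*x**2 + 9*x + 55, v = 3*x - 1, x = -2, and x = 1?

153

On [-2, 1], (-2*x**2 + 9*x + 55) - (3*x - 1) = -2*x**2 + 6*x + 56 is ≥ 0 throughout, so the area is a single integral of |-2*x**2 + 6*x + 56|.
∫[-2,1] (-2*x**2 + 6*x + 56) dx = 153.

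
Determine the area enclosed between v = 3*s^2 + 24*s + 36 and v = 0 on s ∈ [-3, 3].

The difference (3*s^2 + 24*s + 36) - (0) = 3*s^2 + 24*s + 36 changes sign at s = -2 inside [-3, 3], so split the integral there.
∫[-3,-2] (3*s^2 + 24*s + 36) ds = -5; the area of that piece is 5.
∫[-2,3] (3*s^2 + 24*s + 36) ds = 275.
Total area = 5 + 275 = 280.

280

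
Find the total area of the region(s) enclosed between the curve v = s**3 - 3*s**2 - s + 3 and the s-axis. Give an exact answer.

The curve meets the s-axis where s**3 - 3*s**2 - s + 3 = 0, i.e. (s - 3)*(s - 1)*(s + 1) = 0, at s = -1, 1, 3.
On [-1, 1] the curve lies above the axis; ∫[-1,1] (s**3 - 3*s**2 - s + 3) ds = 4, giving area 4.
On [1, 3] the curve lies below the axis; ∫[1,3] (s**3 - 3*s**2 - s + 3) ds = -4, giving area 4.
Total area = 4 + 4 = 8.

8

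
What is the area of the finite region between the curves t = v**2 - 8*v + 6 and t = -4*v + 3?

Both boundary curves give t as a function of v, so integrate with respect to v. Setting them equal: v**2 - 4*v + 3 = 0, i.e. (v - 3)*(v - 1) = 0, so they meet at v = 1, 3.
For v in [1, 3], t = v**2 - 8*v + 6 is on the left; area = ∫[1,3] (-(v**2 - 4*v + 3)) dv = 4/3.

4/3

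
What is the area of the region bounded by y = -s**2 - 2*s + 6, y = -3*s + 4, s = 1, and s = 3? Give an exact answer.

The difference (-s**2 - 2*s + 6) - (-3*s + 4) = -s**2 + s + 2 changes sign at s = 2 inside [1, 3], so split the integral there.
∫[1,2] (-s**2 + s + 2) ds = 7/6.
∫[2,3] (-s**2 + s + 2) ds = -11/6; the area of that piece is 11/6.
Total area = 7/6 + 11/6 = 3.

3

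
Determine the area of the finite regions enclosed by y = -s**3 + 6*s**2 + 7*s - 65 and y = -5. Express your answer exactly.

Set the curves equal: -s**3 + 6*s**2 + 7*s - 65 = -5, so -s**3 + 6*s**2 + 7*s - 60 = 0, which factors as -(s - 5)*(s - 4)*(s + 3) = 0. The curves meet at s = -3, 4, 5.
On [-3, 4], y = -5 is on top; that piece has area ∫[-3,4] (-(-s**3 + 6*s**2 + 7*s - 60)) ds = 1029/4.
On [4, 5], y = -s**3 + 6*s**2 + 7*s - 65 is on top; that piece has area ∫[4,5] (-s**3 + 6*s**2 + 7*s - 60) ds = 5/4.
Total enclosed area = 1029/4 + 5/4 = 517/2.

517/2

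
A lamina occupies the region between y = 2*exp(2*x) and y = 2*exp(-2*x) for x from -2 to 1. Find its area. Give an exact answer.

-4 + exp(-4) + exp(-2) + exp(2) + exp(4)

The difference (2*exp(2*x)) - (2*exp(-2*x)) = 2*exp(2*x) - 2*exp(-2*x) changes sign at x = 0 inside [-2, 1], so split the integral there.
∫[-2,0] (2*exp(2*x) - 2*exp(-2*x)) dx = -exp(4) - exp(-4) + 2; the area of that piece is -2 + exp(-4) + exp(4).
∫[0,1] (2*exp(2*x) - 2*exp(-2*x)) dx = -2 + exp(-2) + exp(2).
Total area = (-2 + exp(-4) + exp(4)) + (-2 + exp(-2) + exp(2)) = -4 + exp(-4) + exp(-2) + exp(2) + exp(4).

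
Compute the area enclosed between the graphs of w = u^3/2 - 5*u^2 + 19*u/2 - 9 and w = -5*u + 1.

Set the curves equal: u^3/2 - 5*u^2 + 19*u/2 - 9 = -5*u + 1, so u^3/2 - 5*u^2 + 29*u/2 - 10 = 0, which factors as (u - 5)*(u - 4)*(u - 1)/2 = 0. The curves meet at u = 1, 4, 5.
On [1, 4], w = u^3/2 - 5*u^2 + 19*u/2 - 9 is on top; that piece has area ∫[1,4] (u^3/2 - 5*u^2 + 29*u/2 - 10) du = 45/8.
On [4, 5], w = -5*u + 1 is on top; that piece has area ∫[4,5] (-(u^3/2 - 5*u^2 + 29*u/2 - 10)) du = 7/24.
Total enclosed area = 45/8 + 7/24 = 71/12.

71/12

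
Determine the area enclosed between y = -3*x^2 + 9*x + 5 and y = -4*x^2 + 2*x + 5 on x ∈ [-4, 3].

The difference (-3*x^2 + 9*x + 5) - (-4*x^2 + 2*x + 5) = x^2 + 7*x changes sign at x = 0 inside [-4, 3], so split the integral there.
∫[-4,0] (x^2 + 7*x) dx = -104/3; the area of that piece is 104/3.
∫[0,3] (x^2 + 7*x) dx = 81/2.
Total area = 104/3 + 81/2 = 451/6.

451/6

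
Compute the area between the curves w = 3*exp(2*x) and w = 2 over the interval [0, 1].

-7/2 + 3*exp(2)/2

On [0, 1], (3*exp(2*x)) - (2) = 3*exp(2*x) - 2 is ≥ 0 throughout, so the area is a single integral of |3*exp(2*x) - 2|.
∫[0,1] (3*exp(2*x) - 2) dx = -7/2 + 3*exp(2)/2.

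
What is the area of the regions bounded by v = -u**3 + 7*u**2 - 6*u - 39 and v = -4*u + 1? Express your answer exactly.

Set the curves equal: -u**3 + 7*u**2 - 6*u - 39 = -4*u + 1, so -u**3 + 7*u**2 - 2*u - 40 = 0, which factors as -(u - 5)*(u - 4)*(u + 2) = 0. The curves meet at u = -2, 4, 5.
On [-2, 4], v = -4*u + 1 is on top; that piece has area ∫[-2,4] (-(-u**3 + 7*u**2 - 2*u - 40)) du = 144.
On [4, 5], v = -u**3 + 7*u**2 - 6*u - 39 is on top; that piece has area ∫[4,5] (-u**3 + 7*u**2 - 2*u - 40) du = 13/12.
Total enclosed area = 144 + 13/12 = 1741/12.

1741/12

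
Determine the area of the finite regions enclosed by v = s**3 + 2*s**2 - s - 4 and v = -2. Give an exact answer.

Set the curves equal: s**3 + 2*s**2 - s - 4 = -2, so s**3 + 2*s**2 - s - 2 = 0, which factors as (s - 1)*(s + 1)*(s + 2) = 0. The curves meet at s = -2, -1, 1.
On [-2, -1], v = s**3 + 2*s**2 - s - 4 is on top; that piece has area ∫[-2,-1] (s**3 + 2*s**2 - s - 2) ds = 5/12.
On [-1, 1], v = -2 is on top; that piece has area ∫[-1,1] (-(s**3 + 2*s**2 - s - 2)) ds = 8/3.
Total enclosed area = 5/12 + 8/3 = 37/12.

37/12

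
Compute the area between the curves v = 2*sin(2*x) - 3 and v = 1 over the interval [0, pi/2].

-2 + 2*pi

On [0, pi/2], (2*sin(2*x) - 3) - (1) = 2*sin(2*x) - 4 is ≤ 0 throughout, so the area is a single integral of |2*sin(2*x) - 4|.
∫[0,pi/2] (2*sin(2*x) - 4) dx = 2 - 2*pi; the area of that piece is -2 + 2*pi.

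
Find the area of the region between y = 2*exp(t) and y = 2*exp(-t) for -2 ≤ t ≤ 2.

-8 + 4*exp(-2) + 4*exp(2)

The difference (2*exp(t)) - (2*exp(-t)) = 2*exp(t) - 2*exp(-t) changes sign at t = 0 inside [-2, 2], so split the integral there.
∫[-2,0] (2*exp(t) - 2*exp(-t)) dt = -2*exp(2) - 2*exp(-2) + 4; the area of that piece is -4 + 2*exp(-2) + 2*exp(2).
∫[0,2] (2*exp(t) - 2*exp(-t)) dt = -4 + 2*exp(-2) + 2*exp(2).
Total area = (-4 + 2*exp(-2) + 2*exp(2)) + (-4 + 2*exp(-2) + 2*exp(2)) = -8 + 4*exp(-2) + 4*exp(2).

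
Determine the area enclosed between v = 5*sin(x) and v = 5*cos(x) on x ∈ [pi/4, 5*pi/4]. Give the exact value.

10*sqrt(2)

On [pi/4, 5*pi/4], (5*sin(x)) - (5*cos(x)) = 5*sin(x) - 5*cos(x) is ≥ 0 throughout, so the area is a single integral of |5*sin(x) - 5*cos(x)|.
∫[pi/4,5*pi/4] (5*sin(x) - 5*cos(x)) dx = 10*sqrt(2).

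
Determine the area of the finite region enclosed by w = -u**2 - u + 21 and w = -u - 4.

Set the curves equal: -u**2 - u + 21 = -u - 4, so -u**2 + 25 = 0, which factors as -(u - 5)*(u + 5) = 0. The curves meet at u = -5, 5.
On [-5, 5], w = -u**2 - u + 21 is on top; that piece has area ∫[-5,5] (-u**2 + 25) du = 500/3.

500/3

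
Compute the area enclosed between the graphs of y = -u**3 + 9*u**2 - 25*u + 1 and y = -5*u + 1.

131/4

Set the curves equal: -u**3 + 9*u**2 - 25*u + 1 = -5*u + 1, so -u**3 + 9*u**2 - 20*u = 0, which factors as -u*(u - 5)*(u - 4) = 0. The curves meet at u = 0, 4, 5.
On [0, 4], y = -5*u + 1 is on top; that piece has area ∫[0,4] (-(-u**3 + 9*u**2 - 20*u)) du = 32.
On [4, 5], y = -u**3 + 9*u**2 - 25*u + 1 is on top; that piece has area ∫[4,5] (-u**3 + 9*u**2 - 20*u) du = 3/4.
Total enclosed area = 32 + 3/4 = 131/4.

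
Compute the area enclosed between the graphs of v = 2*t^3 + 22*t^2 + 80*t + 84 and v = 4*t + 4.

37/6

Set the curves equal: 2*t^3 + 22*t^2 + 80*t + 84 = 4*t + 4, so 2*t^3 + 22*t^2 + 76*t + 80 = 0, which factors as 2*(t + 2)*(t + 4)*(t + 5) = 0. The curves meet at t = -5, -4, -2.
On [-5, -4], v = 2*t^3 + 22*t^2 + 80*t + 84 is on top; that piece has area ∫[-5,-4] (2*t^3 + 22*t^2 + 76*t + 80) dt = 5/6.
On [-4, -2], v = 4*t + 4 is on top; that piece has area ∫[-4,-2] (-(2*t^3 + 22*t^2 + 76*t + 80)) dt = 16/3.
Total enclosed area = 5/6 + 16/3 = 37/6.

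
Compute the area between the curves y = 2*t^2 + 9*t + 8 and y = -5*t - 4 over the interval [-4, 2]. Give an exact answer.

The difference (2*t^2 + 9*t + 8) - (-5*t - 4) = 2*t^2 + 14*t + 12 changes sign at t = -1 inside [-4, 2], so split the integral there.
∫[-4,-1] (2*t^2 + 14*t + 12) dt = -27; the area of that piece is 27.
∫[-1,2] (2*t^2 + 14*t + 12) dt = 63.
Total area = 27 + 63 = 90.

90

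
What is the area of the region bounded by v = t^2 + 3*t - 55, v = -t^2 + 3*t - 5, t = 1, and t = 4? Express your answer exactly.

108

On [1, 4], (t^2 + 3*t - 55) - (-t^2 + 3*t - 5) = 2*t^2 - 50 is ≤ 0 throughout, so the area is a single integral of |2*t^2 - 50|.
∫[1,4] (2*t^2 - 50) dt = -108; the area of that piece is 108.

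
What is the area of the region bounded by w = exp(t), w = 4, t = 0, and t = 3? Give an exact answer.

-19 + 16*log(2) + exp(3)

The difference (exp(t)) - (4) = exp(t) - 4 changes sign at t = log(4) inside [0, 3], so split the integral there.
∫[0,log(4)] (exp(t) - 4) dt = 3 - log(256); the area of that piece is -3 + log(256).
∫[log(4),3] (exp(t) - 4) dt = -16 + 8*log(2) + exp(3).
Total area = (-3 + log(256)) + (-16 + 8*log(2) + exp(3)) = -19 + 16*log(2) + exp(3).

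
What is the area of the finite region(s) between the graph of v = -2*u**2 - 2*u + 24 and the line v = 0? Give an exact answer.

343/3

The curve meets the u-axis where -2*u**2 - 2*u + 24 = 0, i.e. -2*(u - 3)*(u + 4) = 0, at u = -4, 3.
On [-4, 3] the curve lies above the axis; ∫[-4,3] (-2*u**2 - 2*u + 24) du = 343/3, giving area 343/3.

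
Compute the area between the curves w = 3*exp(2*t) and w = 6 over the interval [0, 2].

The difference (3*exp(2*t)) - (6) = 3*exp(2*t) - 6 changes sign at t = log(2)/2 inside [0, 2], so split the integral there.
∫[0,log(2)/2] (3*exp(2*t) - 6) dt = 3/2 - log(8); the area of that piece is -3/2 + log(8).
∫[log(2)/2,2] (3*exp(2*t) - 6) dt = -15 + 3*log(2) + 3*exp(4)/2.
Total area = (-3/2 + log(8)) + (-15 + 3*log(2) + 3*exp(4)/2) = -33/2 + 6*log(2) + 3*exp(4)/2.

-33/2 + 6*log(2) + 3*exp(4)/2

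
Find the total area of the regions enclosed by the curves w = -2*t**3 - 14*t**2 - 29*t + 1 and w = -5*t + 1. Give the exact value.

71/3

Set the curves equal: -2*t**3 - 14*t**2 - 29*t + 1 = -5*t + 1, so -2*t**3 - 14*t**2 - 24*t = 0, which factors as -2*t*(t + 3)*(t + 4) = 0. The curves meet at t = -4, -3, 0.
On [-4, -3], w = -5*t + 1 is on top; that piece has area ∫[-4,-3] (-(-2*t**3 - 14*t**2 - 24*t)) dt = 7/6.
On [-3, 0], w = -2*t**3 - 14*t**2 - 29*t + 1 is on top; that piece has area ∫[-3,0] (-2*t**3 - 14*t**2 - 24*t) dt = 45/2.
Total enclosed area = 7/6 + 45/2 = 71/3.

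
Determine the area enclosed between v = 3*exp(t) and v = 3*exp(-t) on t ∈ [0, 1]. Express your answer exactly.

-6 + 3*exp(-1) + 3*exp(1)

On [0, 1], (3*exp(t)) - (3*exp(-t)) = 3*exp(t) - 3*exp(-t) is ≥ 0 throughout, so the area is a single integral of |3*exp(t) - 3*exp(-t)|.
∫[0,1] (3*exp(t) - 3*exp(-t)) dt = -6 + 3*exp(-1) + 3*exp(1).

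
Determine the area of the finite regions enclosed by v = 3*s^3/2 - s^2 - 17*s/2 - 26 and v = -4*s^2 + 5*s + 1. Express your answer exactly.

443/4

Set the curves equal: 3*s^3/2 - s^2 - 17*s/2 - 26 = -4*s^2 + 5*s + 1, so 3*s^3/2 + 3*s^2 - 27*s/2 - 27 = 0, which factors as 3*(s - 3)*(s + 2)*(s + 3)/2 = 0. The curves meet at s = -3, -2, 3.
On [-3, -2], v = 3*s^3/2 - s^2 - 17*s/2 - 26 is on top; that piece has area ∫[-3,-2] (3*s^3/2 + 3*s^2 - 27*s/2 - 27) ds = 11/8.
On [-2, 3], v = -4*s^2 + 5*s + 1 is on top; that piece has area ∫[-2,3] (-(3*s^3/2 + 3*s^2 - 27*s/2 - 27)) ds = 875/8.
Total enclosed area = 11/8 + 875/8 = 443/4.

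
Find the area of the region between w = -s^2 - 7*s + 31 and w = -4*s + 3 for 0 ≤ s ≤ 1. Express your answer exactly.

157/6

On [0, 1], (-s^2 - 7*s + 31) - (-4*s + 3) = -s^2 - 3*s + 28 is ≥ 0 throughout, so the area is a single integral of |-s^2 - 3*s + 28|.
∫[0,1] (-s^2 - 3*s + 28) ds = 157/6.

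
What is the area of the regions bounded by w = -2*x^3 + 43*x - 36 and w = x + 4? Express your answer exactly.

Set the curves equal: -2*x^3 + 43*x - 36 = x + 4, so -2*x^3 + 42*x - 40 = 0, which factors as -2*(x - 4)*(x - 1)*(x + 5) = 0. The curves meet at x = -5, 1, 4.
On [-5, 1], w = x + 4 is on top; that piece has area ∫[-5,1] (-(-2*x^3 + 42*x - 40)) dx = 432.
On [1, 4], w = -2*x^3 + 43*x - 36 is on top; that piece has area ∫[1,4] (-2*x^3 + 42*x - 40) dx = 135/2.
Total enclosed area = 432 + 135/2 = 999/2.

999/2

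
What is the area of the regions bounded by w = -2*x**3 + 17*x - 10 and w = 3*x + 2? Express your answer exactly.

131/2

Set the curves equal: -2*x**3 + 17*x - 10 = 3*x + 2, so -2*x**3 + 14*x - 12 = 0, which factors as -2*(x - 2)*(x - 1)*(x + 3) = 0. The curves meet at x = -3, 1, 2.
On [-3, 1], w = 3*x + 2 is on top; that piece has area ∫[-3,1] (-(-2*x**3 + 14*x - 12)) dx = 64.
On [1, 2], w = -2*x**3 + 17*x - 10 is on top; that piece has area ∫[1,2] (-2*x**3 + 14*x - 12) dx = 3/2.
Total enclosed area = 64 + 3/2 = 131/2.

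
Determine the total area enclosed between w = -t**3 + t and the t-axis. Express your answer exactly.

1/2

The curve meets the t-axis where -t**3 + t = 0, i.e. -t*(t - 1)*(t + 1) = 0, at t = -1, 0, 1.
On [-1, 0] the curve lies below the axis; ∫[-1,0] (-t**3 + t) dt = -1/4, giving area 1/4.
On [0, 1] the curve lies above the axis; ∫[0,1] (-t**3 + t) dt = 1/4, giving area 1/4.
Total area = 1/4 + 1/4 = 1/2.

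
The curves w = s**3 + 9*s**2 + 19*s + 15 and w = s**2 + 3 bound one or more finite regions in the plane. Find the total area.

37/12

Set the curves equal: s**3 + 9*s**2 + 19*s + 15 = s**2 + 3, so s**3 + 8*s**2 + 19*s + 12 = 0, which factors as (s + 1)*(s + 3)*(s + 4) = 0. The curves meet at s = -4, -3, -1.
On [-4, -3], w = s**3 + 9*s**2 + 19*s + 15 is on top; that piece has area ∫[-4,-3] (s**3 + 8*s**2 + 19*s + 12) ds = 5/12.
On [-3, -1], w = s**2 + 3 is on top; that piece has area ∫[-3,-1] (-(s**3 + 8*s**2 + 19*s + 12)) ds = 8/3.
Total enclosed area = 5/12 + 8/3 = 37/12.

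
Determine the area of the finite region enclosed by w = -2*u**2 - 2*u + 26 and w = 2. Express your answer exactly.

343/3

Set the curves equal: -2*u**2 - 2*u + 26 = 2, so -2*u**2 - 2*u + 24 = 0, which factors as -2*(u - 3)*(u + 4) = 0. The curves meet at u = -4, 3.
On [-4, 3], w = -2*u**2 - 2*u + 26 is on top; that piece has area ∫[-4,3] (-2*u**2 - 2*u + 24) du = 343/3.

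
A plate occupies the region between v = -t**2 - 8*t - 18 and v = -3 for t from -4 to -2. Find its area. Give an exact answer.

2

The difference (-t**2 - 8*t - 18) - (-3) = -t**2 - 8*t - 15 changes sign at t = -3 inside [-4, -2], so split the integral there.
∫[-4,-3] (-t**2 - 8*t - 15) dt = 2/3.
∫[-3,-2] (-t**2 - 8*t - 15) dt = -4/3; the area of that piece is 4/3.
Total area = 2/3 + 4/3 = 2.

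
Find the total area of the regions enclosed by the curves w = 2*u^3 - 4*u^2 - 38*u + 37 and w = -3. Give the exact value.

2521/6

Set the curves equal: 2*u^3 - 4*u^2 - 38*u + 37 = -3, so 2*u^3 - 4*u^2 - 38*u + 40 = 0, which factors as 2*(u - 5)*(u - 1)*(u + 4) = 0. The curves meet at u = -4, 1, 5.
On [-4, 1], w = 2*u^3 - 4*u^2 - 38*u + 37 is on top; that piece has area ∫[-4,1] (2*u^3 - 4*u^2 - 38*u + 40) du = 1625/6.
On [1, 5], w = -3 is on top; that piece has area ∫[1,5] (-(2*u^3 - 4*u^2 - 38*u + 40)) du = 448/3.
Total enclosed area = 1625/6 + 448/3 = 2521/6.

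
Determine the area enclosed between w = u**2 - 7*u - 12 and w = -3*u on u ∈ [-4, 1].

137/3

The difference (u**2 - 7*u - 12) - (-3*u) = u**2 - 4*u - 12 changes sign at u = -2 inside [-4, 1], so split the integral there.
∫[-4,-2] (u**2 - 4*u - 12) du = 56/3.
∫[-2,1] (u**2 - 4*u - 12) du = -27; the area of that piece is 27.
Total area = 56/3 + 27 = 137/3.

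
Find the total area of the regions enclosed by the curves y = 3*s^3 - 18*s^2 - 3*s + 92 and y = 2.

1221/4

Set the curves equal: 3*s^3 - 18*s^2 - 3*s + 92 = 2, so 3*s^3 - 18*s^2 - 3*s + 90 = 0, which factors as 3*(s - 5)*(s - 3)*(s + 2) = 0. The curves meet at s = -2, 3, 5.
On [-2, 3], y = 3*s^3 - 18*s^2 - 3*s + 92 is on top; that piece has area ∫[-2,3] (3*s^3 - 18*s^2 - 3*s + 90) ds = 1125/4.
On [3, 5], y = 2 is on top; that piece has area ∫[3,5] (-(3*s^3 - 18*s^2 - 3*s + 90)) ds = 24.
Total enclosed area = 1125/4 + 24 = 1221/4.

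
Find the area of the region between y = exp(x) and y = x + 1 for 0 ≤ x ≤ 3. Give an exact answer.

On [0, 3], (exp(x)) - (x + 1) = -x + exp(x) - 1 is ≥ 0 throughout, so the area is a single integral of |-x + exp(x) - 1|.
∫[0,3] (-x + exp(x) - 1) dx = -17/2 + exp(3).

-17/2 + exp(3)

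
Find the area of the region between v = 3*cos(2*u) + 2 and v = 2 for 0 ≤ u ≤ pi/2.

3

The difference (3*cos(2*u) + 2) - (2) = 3*cos(2*u) changes sign at u = pi/4 inside [0, pi/2], so split the integral there.
∫[0,pi/4] (3*cos(2*u)) du = 3/2.
∫[pi/4,pi/2] (3*cos(2*u)) du = -3/2; the area of that piece is 3/2.
Total area = 3/2 + 3/2 = 3.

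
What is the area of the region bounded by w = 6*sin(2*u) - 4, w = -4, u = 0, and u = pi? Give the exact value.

12

The difference (6*sin(2*u) - 4) - (-4) = 6*sin(2*u) changes sign at u = pi/2 inside [0, pi], so split the integral there.
∫[0,pi/2] (6*sin(2*u)) du = 6.
∫[pi/2,pi] (6*sin(2*u)) du = -6; the area of that piece is 6.
Total area = 6 + 6 = 12.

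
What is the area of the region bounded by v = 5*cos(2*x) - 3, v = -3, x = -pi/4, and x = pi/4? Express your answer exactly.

On [-pi/4, pi/4], (5*cos(2*x) - 3) - (-3) = 5*cos(2*x) is ≥ 0 throughout, so the area is a single integral of |5*cos(2*x)|.
∫[-pi/4,pi/4] (5*cos(2*x)) dx = 5.

5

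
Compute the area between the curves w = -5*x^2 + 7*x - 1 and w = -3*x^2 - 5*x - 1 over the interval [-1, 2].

The difference (-5*x^2 + 7*x - 1) - (-3*x^2 - 5*x - 1) = -2*x^2 + 12*x changes sign at x = 0 inside [-1, 2], so split the integral there.
∫[-1,0] (-2*x^2 + 12*x) dx = -20/3; the area of that piece is 20/3.
∫[0,2] (-2*x^2 + 12*x) dx = 56/3.
Total area = 20/3 + 56/3 = 76/3.

76/3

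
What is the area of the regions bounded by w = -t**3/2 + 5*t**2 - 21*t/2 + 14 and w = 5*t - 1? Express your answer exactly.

37/24

Set the curves equal: -t**3/2 + 5*t**2 - 21*t/2 + 14 = 5*t - 1, so -t**3/2 + 5*t**2 - 31*t/2 + 15 = 0, which factors as -(t - 5)*(t - 3)*(t - 2)/2 = 0. The curves meet at t = 2, 3, 5.
On [2, 3], w = 5*t - 1 is on top; that piece has area ∫[2,3] (-(-t**3/2 + 5*t**2 - 31*t/2 + 15)) dt = 5/24.
On [3, 5], w = -t**3/2 + 5*t**2 - 21*t/2 + 14 is on top; that piece has area ∫[3,5] (-t**3/2 + 5*t**2 - 31*t/2 + 15) dt = 4/3.
Total enclosed area = 5/24 + 4/3 = 37/24.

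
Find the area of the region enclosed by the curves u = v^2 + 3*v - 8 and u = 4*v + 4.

343/6

Both boundary curves give u as a function of v, so integrate with respect to v. Setting them equal: v^2 - v - 12 = 0, i.e. (v - 4)*(v + 3) = 0, so they meet at v = -3, 4.
For v in [-3, 4], u = v^2 + 3*v - 8 is on the left; area = ∫[-3,4] (-(v^2 - v - 12)) dv = 343/6.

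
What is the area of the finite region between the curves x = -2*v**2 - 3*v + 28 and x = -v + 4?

343/3

Both boundary curves give x as a function of v, so integrate with respect to v. Setting them equal: -2*v**2 - 2*v + 24 = 0, i.e. -2*(v - 3)*(v + 4) = 0, so they meet at v = -4, 3.
For v in [-4, 3], x = -2*v**2 - 3*v + 28 is on the right; area = ∫[-4,3] (-2*v**2 - 2*v + 24) dv = 343/3.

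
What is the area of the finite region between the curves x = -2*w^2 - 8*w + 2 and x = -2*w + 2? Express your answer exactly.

9

Both boundary curves give x as a function of w, so integrate with respect to w. Setting them equal: -2*w^2 - 6*w = 0, i.e. -2*w*(w + 3) = 0, so they meet at w = -3, 0.
For w in [-3, 0], x = -2*w^2 - 8*w + 2 is on the right; area = ∫[-3,0] (-2*w^2 - 6*w) dw = 9.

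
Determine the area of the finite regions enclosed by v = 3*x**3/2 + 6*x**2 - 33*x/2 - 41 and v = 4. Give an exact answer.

863/4

Set the curves equal: 3*x**3/2 + 6*x**2 - 33*x/2 - 41 = 4, so 3*x**3/2 + 6*x**2 - 33*x/2 - 45 = 0, which factors as 3*(x - 3)*(x + 2)*(x + 5)/2 = 0. The curves meet at x = -5, -2, 3.
On [-5, -2], v = 3*x**3/2 + 6*x**2 - 33*x/2 - 41 is on top; that piece has area ∫[-5,-2] (3*x**3/2 + 6*x**2 - 33*x/2 - 45) dx = 351/8.
On [-2, 3], v = 4 is on top; that piece has area ∫[-2,3] (-(3*x**3/2 + 6*x**2 - 33*x/2 - 45)) dx = 1375/8.
Total enclosed area = 351/8 + 1375/8 = 863/4.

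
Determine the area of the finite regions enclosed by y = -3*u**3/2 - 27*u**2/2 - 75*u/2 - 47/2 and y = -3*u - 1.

12

Set the curves equal: -3*u**3/2 - 27*u**2/2 - 75*u/2 - 47/2 = -3*u - 1, so -3*u**3/2 - 27*u**2/2 - 69*u/2 - 45/2 = 0, which factors as -3*(u + 1)*(u + 3)*(u + 5)/2 = 0. The curves meet at u = -5, -3, -1.
On [-5, -3], y = -3*u - 1 is on top; that piece has area ∫[-5,-3] (-(-3*u**3/2 - 27*u**2/2 - 69*u/2 - 45/2)) du = 6.
On [-3, -1], y = -3*u**3/2 - 27*u**2/2 - 75*u/2 - 47/2 is on top; that piece has area ∫[-3,-1] (-3*u**3/2 - 27*u**2/2 - 69*u/2 - 45/2) du = 6.
Total enclosed area = 6 + 6 = 12.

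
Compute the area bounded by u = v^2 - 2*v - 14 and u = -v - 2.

343/6

Both boundary curves give u as a function of v, so integrate with respect to v. Setting them equal: v^2 - v - 12 = 0, i.e. (v - 4)*(v + 3) = 0, so they meet at v = -3, 4.
For v in [-3, 4], u = v^2 - 2*v - 14 is on the left; area = ∫[-3,4] (-(v^2 - v - 12)) dv = 343/6.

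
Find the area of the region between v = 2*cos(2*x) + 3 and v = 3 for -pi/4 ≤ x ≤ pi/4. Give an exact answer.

On [-pi/4, pi/4], (2*cos(2*x) + 3) - (3) = 2*cos(2*x) is ≥ 0 throughout, so the area is a single integral of |2*cos(2*x)|.
∫[-pi/4,pi/4] (2*cos(2*x)) dx = 2.

2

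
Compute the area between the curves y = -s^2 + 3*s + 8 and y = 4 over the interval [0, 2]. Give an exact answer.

34/3

On [0, 2], (-s^2 + 3*s + 8) - (4) = -s^2 + 3*s + 4 is ≥ 0 throughout, so the area is a single integral of |-s^2 + 3*s + 4|.
∫[0,2] (-s^2 + 3*s + 4) ds = 34/3.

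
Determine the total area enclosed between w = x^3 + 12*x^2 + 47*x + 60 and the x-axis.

The curve meets the x-axis where x^3 + 12*x^2 + 47*x + 60 = 0, i.e. (x + 3)*(x + 4)*(x + 5) = 0, at x = -5, -4, -3.
On [-5, -4] the curve lies above the axis; ∫[-5,-4] (x^3 + 12*x^2 + 47*x + 60) dx = 1/4, giving area 1/4.
On [-4, -3] the curve lies below the axis; ∫[-4,-3] (x^3 + 12*x^2 + 47*x + 60) dx = -1/4, giving area 1/4.
Total area = 1/4 + 1/4 = 1/2.

1/2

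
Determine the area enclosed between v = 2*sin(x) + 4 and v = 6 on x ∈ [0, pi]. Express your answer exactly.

-4 + 2*pi

On [0, pi], (2*sin(x) + 4) - (6) = 2*sin(x) - 2 is ≤ 0 throughout, so the area is a single integral of |2*sin(x) - 2|.
∫[0,pi] (2*sin(x) - 2) dx = 4 - 2*pi; the area of that piece is -4 + 2*pi.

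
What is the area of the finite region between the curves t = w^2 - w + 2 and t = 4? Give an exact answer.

Both boundary curves give t as a function of w, so integrate with respect to w. Setting them equal: w^2 - w - 2 = 0, i.e. (w - 2)*(w + 1) = 0, so they meet at w = -1, 2.
For w in [-1, 2], t = w^2 - w + 2 is on the left; area = ∫[-1,2] (-(w^2 - w - 2)) dw = 9/2.

9/2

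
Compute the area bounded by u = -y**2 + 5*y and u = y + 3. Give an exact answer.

Both boundary curves give u as a function of y, so integrate with respect to y. Setting them equal: -y**2 + 4*y - 3 = 0, i.e. -(y - 3)*(y - 1) = 0, so they meet at y = 1, 3.
For y in [1, 3], u = -y**2 + 5*y is on the right; area = ∫[1,3] (-y**2 + 4*y - 3) dy = 4/3.

4/3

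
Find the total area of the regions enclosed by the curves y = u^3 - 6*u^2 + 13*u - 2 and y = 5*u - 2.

Set the curves equal: u^3 - 6*u^2 + 13*u - 2 = 5*u - 2, so u^3 - 6*u^2 + 8*u = 0, which factors as u*(u - 4)*(u - 2) = 0. The curves meet at u = 0, 2, 4.
On [0, 2], y = u^3 - 6*u^2 + 13*u - 2 is on top; that piece has area ∫[0,2] (u^3 - 6*u^2 + 8*u) du = 4.
On [2, 4], y = 5*u - 2 is on top; that piece has area ∫[2,4] (-(u^3 - 6*u^2 + 8*u)) du = 4.
Total enclosed area = 4 + 4 = 8.

8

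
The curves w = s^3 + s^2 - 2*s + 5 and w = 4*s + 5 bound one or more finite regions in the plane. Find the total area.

Set the curves equal: s^3 + s^2 - 2*s + 5 = 4*s + 5, so s^3 + s^2 - 6*s = 0, which factors as s*(s - 2)*(s + 3) = 0. The curves meet at s = -3, 0, 2.
On [-3, 0], w = s^3 + s^2 - 2*s + 5 is on top; that piece has area ∫[-3,0] (s^3 + s^2 - 6*s) ds = 63/4.
On [0, 2], w = 4*s + 5 is on top; that piece has area ∫[0,2] (-(s^3 + s^2 - 6*s)) ds = 16/3.
Total enclosed area = 63/4 + 16/3 = 253/12.

253/12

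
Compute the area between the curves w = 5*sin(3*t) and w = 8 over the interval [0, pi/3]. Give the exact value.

-10/3 + 8*pi/3

On [0, pi/3], (5*sin(3*t)) - (8) = 5*sin(3*t) - 8 is ≤ 0 throughout, so the area is a single integral of |5*sin(3*t) - 8|.
∫[0,pi/3] (5*sin(3*t) - 8) dt = 10/3 - 8*pi/3; the area of that piece is -10/3 + 8*pi/3.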